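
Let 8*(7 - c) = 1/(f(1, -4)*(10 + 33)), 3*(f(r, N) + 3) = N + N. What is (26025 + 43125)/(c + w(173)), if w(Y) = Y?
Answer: 134796400/350881 ≈ 384.17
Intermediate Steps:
f(r, N) = -3 + 2*N/3 (f(r, N) = -3 + (N + N)/3 = -3 + (2*N)/3 = -3 + 2*N/3)
c = 40939/5848 (c = 7 - 1/((-3 + (⅔)*(-4))*(10 + 33))/8 = 7 - 1/(43*(-3 - 8/3))/8 = 7 - 1/(8*((-17/3*43))) = 7 - 1/(8*(-731/3)) = 7 - ⅛*(-3/731) = 7 + 3/5848 = 40939/5848 ≈ 7.0005)
(26025 + 43125)/(c + w(173)) = (26025 + 43125)/(40939/5848 + 173) = 69150/(1052643/5848) = 69150*(5848/1052643) = 134796400/350881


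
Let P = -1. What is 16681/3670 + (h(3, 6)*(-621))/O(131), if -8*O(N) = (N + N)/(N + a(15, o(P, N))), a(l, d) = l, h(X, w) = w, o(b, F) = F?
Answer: 7988046491/480770 ≈ 16615.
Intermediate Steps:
O(N) = -N/(4*(15 + N)) (O(N) = -(N + N)/(8*(N + 15)) = -2*N/(8*(15 + N)) = -N/(4*(15 + N)))
16681/3670 + (h(3, 6)*(-621))/O(131) = 16681/3670 + (6*(-621))/((-1*131/(60 + 4*131))) = 16681*(1/3670) - 3726/((-1*131/(60 + 524))) = 16681/3670 - 3726/((-1*131/584)) = 16681/3670 - 3726/((-1*131*1/584)) = 16681/3670 - 3726/(-131/584) = 16681/3670 - 3726*(-584/131) = 16681/3670 + 2175984/131 = 7988046491/480770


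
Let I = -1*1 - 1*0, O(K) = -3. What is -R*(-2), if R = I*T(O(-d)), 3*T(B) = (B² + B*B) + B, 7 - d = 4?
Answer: -10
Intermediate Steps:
d = 3 (d = 7 - 1*4 = 7 - 4 = 3)
I = -1 (I = -1 + 0 = -1)
T(B) = B/3 + 2*B²/3 (T(B) = ((B² + B*B) + B)/3 = ((B² + B²) + B)/3 = (2*B² + B)/3 = (B + 2*B²)/3 = B/3 + 2*B²/3)
R = -5 (R = -(-3)*(1 + 2*(-3))/3 = -(-3)*(1 - 6)/3 = -(-3)*(-5)/3 = -1*5 = -5)
-R*(-2) = -1*(-5)*(-2) = 5*(-2) = -10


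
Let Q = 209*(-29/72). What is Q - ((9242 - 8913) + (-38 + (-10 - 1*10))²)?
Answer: -271957/72 ≈ -3777.2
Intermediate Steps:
Q = -6061/72 (Q = 209*(-29*1/72) = 209*(-29/72) = -6061/72 ≈ -84.181)
Q - ((9242 - 8913) + (-38 + (-10 - 1*10))²) = -6061/72 - ((9242 - 8913) + (-38 + (-10 - 1*10))²) = -6061/72 - (329 + (-38 + (-10 - 10))²) = -6061/72 - (329 + (-38 - 20)²) = -6061/72 - (329 + (-58)²) = -6061/72 - (329 + 3364) = -6061/72 - 1*3693 = -6061/72 - 3693 = -271957/72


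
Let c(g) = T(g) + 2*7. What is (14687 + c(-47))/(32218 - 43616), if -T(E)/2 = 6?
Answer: -14689/11398 ≈ -1.2887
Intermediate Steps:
T(E) = -12 (T(E) = -2*6 = -12)
c(g) = 2 (c(g) = -12 + 2*7 = -12 + 14 = 2)
(14687 + c(-47))/(32218 - 43616) = (14687 + 2)/(32218 - 43616) = 14689/(-11398) = 14689*(-1/11398) = -14689/11398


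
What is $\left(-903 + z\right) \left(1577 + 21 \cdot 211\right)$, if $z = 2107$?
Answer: $7233632$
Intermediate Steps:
$\left(-903 + z\right) \left(1577 + 21 \cdot 211\right) = \left(-903 + 2107\right) \left(1577 + 21 \cdot 211\right) = 1204 \left(1577 + 4431\right) = 1204 \cdot 6008 = 7233632$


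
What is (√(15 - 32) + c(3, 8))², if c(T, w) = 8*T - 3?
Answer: (21 + I*√17)² ≈ 424.0 + 173.17*I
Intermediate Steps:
c(T, w) = -3 + 8*T
(√(15 - 32) + c(3, 8))² = (√(15 - 32) + (-3 + 8*3))² = (√(-17) + (-3 + 24))² = (I*√17 + 21)² = (21 + I*√17)²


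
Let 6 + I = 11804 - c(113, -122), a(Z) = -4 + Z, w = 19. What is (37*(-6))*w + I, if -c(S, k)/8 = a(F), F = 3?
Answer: 7572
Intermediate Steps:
c(S, k) = 8 (c(S, k) = -8*(-4 + 3) = -8*(-1) = 8)
I = 11790 (I = -6 + (11804 - 1*8) = -6 + (11804 - 8) = -6 + 11796 = 11790)
(37*(-6))*w + I = (37*(-6))*19 + 11790 = -222*19 + 11790 = -4218 + 11790 = 7572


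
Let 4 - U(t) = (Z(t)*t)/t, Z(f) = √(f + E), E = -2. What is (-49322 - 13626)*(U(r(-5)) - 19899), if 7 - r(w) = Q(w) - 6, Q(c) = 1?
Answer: 1252350460 + 62948*√10 ≈ 1.2525e+9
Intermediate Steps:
Z(f) = √(-2 + f) (Z(f) = √(f - 2) = √(-2 + f))
r(w) = 12 (r(w) = 7 - (1 - 6) = 7 - 1*(-5) = 7 + 5 = 12)
U(t) = 4 - √(-2 + t) (U(t) = 4 - √(-2 + t)*t/t = 4 - t*√(-2 + t)/t = 4 - √(-2 + t))
(-49322 - 13626)*(U(r(-5)) - 19899) = (-49322 - 13626)*((4 - √(-2 + 12)) - 19899) = -62948*((4 - √10) - 19899) = -62948*(-19895 - √10) = 1252350460 + 62948*√10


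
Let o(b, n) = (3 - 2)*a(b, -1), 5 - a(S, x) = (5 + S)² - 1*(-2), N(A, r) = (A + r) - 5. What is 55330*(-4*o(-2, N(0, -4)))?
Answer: 1327920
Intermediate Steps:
N(A, r) = -5 + A + r
a(S, x) = 3 - (5 + S)² (a(S, x) = 5 - ((5 + S)² - 1*(-2)) = 5 - ((5 + S)² + 2) = 5 - (2 + (5 + S)²) = 5 + (-2 - (5 + S)²) = 3 - (5 + S)²)
o(b, n) = 3 - (5 + b)² (o(b, n) = (3 - 2)*(3 - (5 + b)²) = 1*(3 - (5 + b)²) = 3 - (5 + b)²)
55330*(-4*o(-2, N(0, -4))) = 55330*(-4*(3 - (5 - 2)²)) = 55330*(-4*(3 - 1*3²)) = 55330*(-4*(3 - 1*9)) = 55330*(-4*(3 - 9)) = 55330*(-4*(-6)) = 55330*24 = 1327920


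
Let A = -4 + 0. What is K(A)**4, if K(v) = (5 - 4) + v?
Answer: 81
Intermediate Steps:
A = -4
K(v) = 1 + v
K(A)**4 = (1 - 4)**4 = (-3)**4 = 81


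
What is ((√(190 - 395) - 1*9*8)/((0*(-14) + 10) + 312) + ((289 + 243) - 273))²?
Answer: (83326 + I*√205)²/103684 ≈ 66965.0 + 23.013*I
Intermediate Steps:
((√(190 - 395) - 1*9*8)/((0*(-14) + 10) + 312) + ((289 + 243) - 273))² = ((√(-205) - 9*8)/((0 + 10) + 312) + (532 - 273))² = ((I*√205 - 72)/(10 + 312) + 259)² = ((-72 + I*√205)/322 + 259)² = ((-72 + I*√205)*(1/322) + 259)² = ((-36/161 + I*√205/322) + 259)² = (41663/161 + I*√205/322)²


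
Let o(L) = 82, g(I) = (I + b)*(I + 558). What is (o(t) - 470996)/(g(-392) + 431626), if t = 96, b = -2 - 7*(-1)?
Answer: -235457/183692 ≈ -1.2818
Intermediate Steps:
b = 5 (b = -2 + 7 = 5)
g(I) = (5 + I)*(558 + I) (g(I) = (I + 5)*(I + 558) = (5 + I)*(558 + I))
(o(t) - 470996)/(g(-392) + 431626) = (82 - 470996)/((2790 + (-392)**2 + 563*(-392)) + 431626) = -470914/((2790 + 153664 - 220696) + 431626) = -470914/(-64242 + 431626) = -470914/367384 = -470914*1/367384 = -235457/183692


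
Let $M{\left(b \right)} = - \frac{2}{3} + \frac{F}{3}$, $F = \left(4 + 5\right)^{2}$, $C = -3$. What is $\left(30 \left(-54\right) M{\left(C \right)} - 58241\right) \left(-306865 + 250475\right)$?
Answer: $5689807390$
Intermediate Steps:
$F = 81$ ($F = 9^{2} = 81$)
$M{\left(b \right)} = \frac{79}{3}$ ($M{\left(b \right)} = - \frac{2}{3} + \frac{81}{3} = \left(-2\right) \frac{1}{3} + 81 \cdot \frac{1}{3} = - \frac{2}{3} + 27 = \frac{79}{3}$)
$\left(30 \left(-54\right) M{\left(C \right)} - 58241\right) \left(-306865 + 250475\right) = \left(30 \left(-54\right) \frac{79}{3} - 58241\right) \left(-306865 + 250475\right) = \left(\left(-1620\right) \frac{79}{3} - 58241\right) \left(-56390\right) = \left(-42660 - 58241\right) \left(-56390\right) = \left(-100901\right) \left(-56390\right) = 5689807390$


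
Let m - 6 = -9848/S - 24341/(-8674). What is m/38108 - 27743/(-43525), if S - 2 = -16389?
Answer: 150333791970462647/235762000447286600 ≈ 0.63765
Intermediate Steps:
S = -16387 (S = 2 - 16389 = -16387)
m = 1337142547/142140838 (m = 6 + (-9848/(-16387) - 24341/(-8674)) = 6 + (-9848*(-1/16387) - 24341*(-1/8674)) = 6 + (9848/16387 + 24341/8674) = 6 + 484297519/142140838 = 1337142547/142140838 ≈ 9.4072)
m/38108 - 27743/(-43525) = (1337142547/142140838)/38108 - 27743/(-43525) = (1337142547/142140838)*(1/38108) - 27743*(-1/43525) = 1337142547/5416703054504 + 27743/43525 = 150333791970462647/235762000447286600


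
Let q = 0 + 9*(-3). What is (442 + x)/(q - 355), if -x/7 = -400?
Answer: -1621/191 ≈ -8.4869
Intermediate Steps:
x = 2800 (x = -7*(-400) = 2800)
q = -27 (q = 0 - 27 = -27)
(442 + x)/(q - 355) = (442 + 2800)/(-27 - 355) = 3242/(-382) = 3242*(-1/382) = -1621/191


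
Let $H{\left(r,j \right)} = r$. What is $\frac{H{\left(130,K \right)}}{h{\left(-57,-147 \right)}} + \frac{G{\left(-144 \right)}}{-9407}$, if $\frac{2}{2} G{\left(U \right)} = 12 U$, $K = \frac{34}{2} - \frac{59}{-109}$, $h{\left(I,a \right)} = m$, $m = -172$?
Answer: $- \frac{462847}{809002} \approx -0.57212$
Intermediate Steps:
$h{\left(I,a \right)} = -172$
$K = \frac{1912}{109}$ ($K = 34 \cdot \frac{1}{2} - - \frac{59}{109} = 17 + \frac{59}{109} = \frac{1912}{109} \approx 17.541$)
$G{\left(U \right)} = 12 U$
$\frac{H{\left(130,K \right)}}{h{\left(-57,-147 \right)}} + \frac{G{\left(-144 \right)}}{-9407} = \frac{130}{-172} + \frac{12 \left(-144\right)}{-9407} = 130 \left(- \frac{1}{172}\right) - - \frac{1728}{9407} = - \frac{65}{86} + \frac{1728}{9407} = - \frac{462847}{809002}$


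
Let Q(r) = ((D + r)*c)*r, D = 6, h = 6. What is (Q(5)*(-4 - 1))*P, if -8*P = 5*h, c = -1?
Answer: -4125/4 ≈ -1031.3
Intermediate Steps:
Q(r) = r*(-6 - r) (Q(r) = ((6 + r)*(-1))*r = (-6 - r)*r = r*(-6 - r))
P = -15/4 (P = -5*6/8 = -⅛*30 = -15/4 ≈ -3.7500)
(Q(5)*(-4 - 1))*P = ((-1*5*(6 + 5))*(-4 - 1))*(-15/4) = (-1*5*11*(-5))*(-15/4) = -55*(-5)*(-15/4) = 275*(-15/4) = -4125/4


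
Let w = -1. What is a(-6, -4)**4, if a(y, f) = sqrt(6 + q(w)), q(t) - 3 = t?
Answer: 64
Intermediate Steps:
q(t) = 3 + t
a(y, f) = 2*sqrt(2) (a(y, f) = sqrt(6 + (3 - 1)) = sqrt(6 + 2) = sqrt(8) = 2*sqrt(2))
a(-6, -4)**4 = (2*sqrt(2))**4 = 64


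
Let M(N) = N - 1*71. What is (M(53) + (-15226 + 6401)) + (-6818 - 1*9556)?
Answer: -25217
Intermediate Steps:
M(N) = -71 + N (M(N) = N - 71 = -71 + N)
(M(53) + (-15226 + 6401)) + (-6818 - 1*9556) = ((-71 + 53) + (-15226 + 6401)) + (-6818 - 1*9556) = (-18 - 8825) + (-6818 - 9556) = -8843 - 16374 = -25217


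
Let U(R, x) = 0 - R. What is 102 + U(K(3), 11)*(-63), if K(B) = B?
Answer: 291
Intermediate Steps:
U(R, x) = -R
102 + U(K(3), 11)*(-63) = 102 - 1*3*(-63) = 102 - 3*(-63) = 102 + 189 = 291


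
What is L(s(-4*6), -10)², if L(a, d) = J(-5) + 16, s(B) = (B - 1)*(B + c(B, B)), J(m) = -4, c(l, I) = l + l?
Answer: 144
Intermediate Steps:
c(l, I) = 2*l
s(B) = 3*B*(-1 + B) (s(B) = (B - 1)*(B + 2*B) = (-1 + B)*(3*B) = 3*B*(-1 + B))
L(a, d) = 12 (L(a, d) = -4 + 16 = 12)
L(s(-4*6), -10)² = 12² = 144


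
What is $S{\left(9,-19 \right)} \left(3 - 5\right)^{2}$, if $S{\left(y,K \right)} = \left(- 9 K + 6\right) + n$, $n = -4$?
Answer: $692$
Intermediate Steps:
$S{\left(y,K \right)} = 2 - 9 K$ ($S{\left(y,K \right)} = \left(- 9 K + 6\right) - 4 = \left(6 - 9 K\right) - 4 = 2 - 9 K$)
$S{\left(9,-19 \right)} \left(3 - 5\right)^{2} = \left(2 - -171\right) \left(3 - 5\right)^{2} = \left(2 + 171\right) \left(-2\right)^{2} = 173 \cdot 4 = 692$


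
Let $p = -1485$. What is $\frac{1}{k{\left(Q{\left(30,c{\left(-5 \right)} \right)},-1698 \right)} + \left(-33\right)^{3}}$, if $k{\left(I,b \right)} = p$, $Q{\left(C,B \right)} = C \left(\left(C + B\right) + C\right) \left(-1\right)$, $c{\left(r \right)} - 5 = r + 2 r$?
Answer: $- \frac{1}{37422} \approx -2.6722 \cdot 10^{-5}$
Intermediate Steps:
$c{\left(r \right)} = 5 + 3 r$ ($c{\left(r \right)} = 5 + \left(r + 2 r\right) = 5 + 3 r$)
$Q{\left(C,B \right)} = - C \left(B + 2 C\right)$ ($Q{\left(C,B \right)} = C \left(\left(B + C\right) + C\right) \left(-1\right) = C \left(B + 2 C\right) \left(-1\right) = - C \left(B + 2 C\right)$)
$k{\left(I,b \right)} = -1485$
$\frac{1}{k{\left(Q{\left(30,c{\left(-5 \right)} \right)},-1698 \right)} + \left(-33\right)^{3}} = \frac{1}{-1485 + \left(-33\right)^{3}} = \frac{1}{-1485 - 35937} = \frac{1}{-37422} = - \frac{1}{37422}$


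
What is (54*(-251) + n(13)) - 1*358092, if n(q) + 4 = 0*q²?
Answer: -371650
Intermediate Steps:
n(q) = -4 (n(q) = -4 + 0*q² = -4 + 0 = -4)
(54*(-251) + n(13)) - 1*358092 = (54*(-251) - 4) - 1*358092 = (-13554 - 4) - 358092 = -13558 - 358092 = -371650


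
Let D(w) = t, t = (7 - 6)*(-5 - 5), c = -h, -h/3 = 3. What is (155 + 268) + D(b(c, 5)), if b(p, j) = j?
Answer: 413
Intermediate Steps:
h = -9 (h = -3*3 = -9)
c = 9 (c = -1*(-9) = 9)
t = -10 (t = 1*(-10) = -10)
D(w) = -10
(155 + 268) + D(b(c, 5)) = (155 + 268) - 10 = 423 - 10 = 413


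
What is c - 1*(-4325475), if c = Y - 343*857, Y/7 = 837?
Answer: 4037383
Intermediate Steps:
Y = 5859 (Y = 7*837 = 5859)
c = -288092 (c = 5859 - 343*857 = 5859 - 293951 = -288092)
c - 1*(-4325475) = -288092 - 1*(-4325475) = -288092 + 4325475 = 4037383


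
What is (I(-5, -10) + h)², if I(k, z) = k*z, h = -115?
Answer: 4225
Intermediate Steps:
(I(-5, -10) + h)² = (-5*(-10) - 115)² = (50 - 115)² = (-65)² = 4225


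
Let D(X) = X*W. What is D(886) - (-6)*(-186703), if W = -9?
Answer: -1128192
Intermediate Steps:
D(X) = -9*X (D(X) = X*(-9) = -9*X)
D(886) - (-6)*(-186703) = -9*886 - (-6)*(-186703) = -7974 - 1*1120218 = -7974 - 1120218 = -1128192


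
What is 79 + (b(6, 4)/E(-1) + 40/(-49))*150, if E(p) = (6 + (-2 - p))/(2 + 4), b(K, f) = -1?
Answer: -10949/49 ≈ -223.45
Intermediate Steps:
E(p) = 2/3 - p/6 (E(p) = (4 - p)/6 = (4 - p)*(1/6) = 2/3 - p/6)
79 + (b(6, 4)/E(-1) + 40/(-49))*150 = 79 + (-1/(2/3 - 1/6*(-1)) + 40/(-49))*150 = 79 + (-1/(2/3 + 1/6) + 40*(-1/49))*150 = 79 + (-1/5/6 - 40/49)*150 = 79 + (-1*6/5 - 40/49)*150 = 79 + (-6/5 - 40/49)*150 = 79 - 494/245*150 = 79 - 14820/49 = -10949/49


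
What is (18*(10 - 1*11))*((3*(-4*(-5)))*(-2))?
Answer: 2160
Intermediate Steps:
(18*(10 - 1*11))*((3*(-4*(-5)))*(-2)) = (18*(10 - 11))*((3*20)*(-2)) = (18*(-1))*(60*(-2)) = -18*(-120) = 2160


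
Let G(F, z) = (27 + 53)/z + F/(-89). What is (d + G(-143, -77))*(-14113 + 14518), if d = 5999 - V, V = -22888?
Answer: 80176433310/6853 ≈ 1.1699e+7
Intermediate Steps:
d = 28887 (d = 5999 - 1*(-22888) = 5999 + 22888 = 28887)
G(F, z) = 80/z - F/89 (G(F, z) = 80/z + F*(-1/89) = 80/z - F/89)
(d + G(-143, -77))*(-14113 + 14518) = (28887 + (80/(-77) - 1/89*(-143)))*(-14113 + 14518) = (28887 + (80*(-1/77) + 143/89))*405 = (28887 + (-80/77 + 143/89))*405 = (28887 + 3891/6853)*405 = (197966502/6853)*405 = 80176433310/6853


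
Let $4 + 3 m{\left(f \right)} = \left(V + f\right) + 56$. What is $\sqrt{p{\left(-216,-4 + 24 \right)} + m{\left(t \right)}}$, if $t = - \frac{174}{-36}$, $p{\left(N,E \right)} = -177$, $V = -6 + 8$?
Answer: $\frac{i \sqrt{5666}}{6} \approx 12.545 i$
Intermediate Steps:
$V = 2$
$t = \frac{29}{6}$ ($t = \left(-174\right) \left(- \frac{1}{36}\right) = \frac{29}{6} \approx 4.8333$)
$m{\left(f \right)} = 18 + \frac{f}{3}$ ($m{\left(f \right)} = - \frac{4}{3} + \frac{\left(2 + f\right) + 56}{3} = - \frac{4}{3} + \frac{58 + f}{3} = - \frac{4}{3} + \left(\frac{58}{3} + \frac{f}{3}\right) = 18 + \frac{f}{3}$)
$\sqrt{p{\left(-216,-4 + 24 \right)} + m{\left(t \right)}} = \sqrt{-177 + \left(18 + \frac{1}{3} \cdot \frac{29}{6}\right)} = \sqrt{-177 + \left(18 + \frac{29}{18}\right)} = \sqrt{-177 + \frac{353}{18}} = \sqrt{- \frac{2833}{18}} = \frac{i \sqrt{5666}}{6}$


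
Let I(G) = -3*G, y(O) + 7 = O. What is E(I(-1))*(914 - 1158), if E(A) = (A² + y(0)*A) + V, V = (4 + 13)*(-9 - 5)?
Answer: 61000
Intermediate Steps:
y(O) = -7 + O
V = -238 (V = 17*(-14) = -238)
E(A) = -238 + A² - 7*A (E(A) = (A² + (-7 + 0)*A) - 238 = (A² - 7*A) - 238 = -238 + A² - 7*A)
E(I(-1))*(914 - 1158) = (-238 + (-3*(-1))² - (-21)*(-1))*(914 - 1158) = (-238 + 3² - 7*3)*(-244) = (-238 + 9 - 21)*(-244) = -250*(-244) = 61000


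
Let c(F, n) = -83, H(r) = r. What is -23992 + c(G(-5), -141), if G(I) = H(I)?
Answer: -24075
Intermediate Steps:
G(I) = I
-23992 + c(G(-5), -141) = -23992 - 83 = -24075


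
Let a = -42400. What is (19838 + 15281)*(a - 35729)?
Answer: -2743812351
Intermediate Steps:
(19838 + 15281)*(a - 35729) = (19838 + 15281)*(-42400 - 35729) = 35119*(-78129) = -2743812351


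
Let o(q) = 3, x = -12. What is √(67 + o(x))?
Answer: √70 ≈ 8.3666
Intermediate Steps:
√(67 + o(x)) = √(67 + 3) = √70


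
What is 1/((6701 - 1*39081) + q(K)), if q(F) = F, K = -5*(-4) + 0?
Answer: -1/32360 ≈ -3.0902e-5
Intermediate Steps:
K = 20 (K = 20 + 0 = 20)
1/((6701 - 1*39081) + q(K)) = 1/((6701 - 1*39081) + 20) = 1/((6701 - 39081) + 20) = 1/(-32380 + 20) = 1/(-32360) = -1/32360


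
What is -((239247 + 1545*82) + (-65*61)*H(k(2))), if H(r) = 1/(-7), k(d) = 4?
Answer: -2565524/7 ≈ -3.6650e+5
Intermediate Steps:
H(r) = -⅐
-((239247 + 1545*82) + (-65*61)*H(k(2))) = -((239247 + 1545*82) - 65*61*(-⅐)) = -((239247 + 126690) - 3965*(-⅐)) = -(365937 + 3965/7) = -1*2565524/7 = -2565524/7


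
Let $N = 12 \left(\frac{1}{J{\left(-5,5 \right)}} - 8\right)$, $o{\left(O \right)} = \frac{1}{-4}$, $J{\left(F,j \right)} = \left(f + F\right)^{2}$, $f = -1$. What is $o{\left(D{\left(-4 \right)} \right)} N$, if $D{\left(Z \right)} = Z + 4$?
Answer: $\frac{287}{12} \approx 23.917$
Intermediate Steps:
$D{\left(Z \right)} = 4 + Z$
$J{\left(F,j \right)} = \left(-1 + F\right)^{2}$
$o{\left(O \right)} = - \frac{1}{4}$
$N = - \frac{287}{3}$ ($N = 12 \left(\frac{1}{\left(-1 - 5\right)^{2}} - 8\right) = 12 \left(\frac{1}{\left(-6\right)^{2}} - 8\right) = 12 \left(\frac{1}{36} - 8\right) = 12 \left(- \frac{287}{36}\right) = - \frac{287}{3} \approx -95.667$)
$o{\left(D{\left(-4 \right)} \right)} N = \left(- \frac{1}{4}\right) \left(- \frac{287}{3}\right) = \frac{287}{12}$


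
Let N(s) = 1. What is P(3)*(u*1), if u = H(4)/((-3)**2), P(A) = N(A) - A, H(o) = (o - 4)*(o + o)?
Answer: 0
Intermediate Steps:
H(o) = 2*o*(-4 + o) (H(o) = (-4 + o)*(2*o) = 2*o*(-4 + o))
P(A) = 1 - A
u = 0 (u = (2*4*(-4 + 4))/((-3)**2) = (2*4*0)/9 = 0*(1/9) = 0)
P(3)*(u*1) = (1 - 1*3)*(0*1) = (1 - 3)*0 = -2*0 = 0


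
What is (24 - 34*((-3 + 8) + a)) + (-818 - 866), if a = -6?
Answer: -1626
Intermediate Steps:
(24 - 34*((-3 + 8) + a)) + (-818 - 866) = (24 - 34*((-3 + 8) - 6)) + (-818 - 866) = (24 - 34*(5 - 6)) - 1684 = (24 - 34*(-1)) - 1684 = (24 + 34) - 1684 = 58 - 1684 = -1626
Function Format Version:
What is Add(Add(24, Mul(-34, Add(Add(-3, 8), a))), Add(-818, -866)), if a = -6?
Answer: -1626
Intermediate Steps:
Add(Add(24, Mul(-34, Add(Add(-3, 8), a))), Add(-818, -866)) = Add(Add(24, Mul(-34, Add(Add(-3, 8), -6))), Add(-818, -866)) = Add(Add(24, Mul(-34, Add(5, -6))), -1684) = Add(Add(24, Mul(-34, -1)), -1684) = Add(Add(24, 34), -1684) = Add(58, -1684) = -1626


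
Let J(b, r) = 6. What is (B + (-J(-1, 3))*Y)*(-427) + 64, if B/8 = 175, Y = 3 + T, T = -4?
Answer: -600298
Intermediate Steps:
Y = -1 (Y = 3 - 4 = -1)
B = 1400 (B = 8*175 = 1400)
(B + (-J(-1, 3))*Y)*(-427) + 64 = (1400 - 1*6*(-1))*(-427) + 64 = (1400 - 6*(-1))*(-427) + 64 = (1400 + 6)*(-427) + 64 = 1406*(-427) + 64 = -600362 + 64 = -600298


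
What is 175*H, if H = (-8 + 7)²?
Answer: 175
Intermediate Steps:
H = 1 (H = (-1)² = 1)
175*H = 175*1 = 175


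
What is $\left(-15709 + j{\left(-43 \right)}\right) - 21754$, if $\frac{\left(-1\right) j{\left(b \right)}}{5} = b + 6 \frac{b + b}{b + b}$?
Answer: $-37278$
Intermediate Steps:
$j{\left(b \right)} = -30 - 5 b$ ($j{\left(b \right)} = - 5 \left(b + 6 \frac{b + b}{b + b}\right) = - 5 \left(b + 6 \frac{2 b}{2 b}\right) = - 5 \left(b + 6 \cdot 2 b \frac{1}{2 b}\right) = - 5 \left(b + 6 \cdot 1\right) = - 5 \left(b + 6\right) = - 5 \left(6 + b\right) = -30 - 5 b$)
$\left(-15709 + j{\left(-43 \right)}\right) - 21754 = \left(-15709 - -185\right) - 21754 = \left(-15709 + \left(-30 + 215\right)\right) - 21754 = \left(-15709 + 185\right) - 21754 = -15524 - 21754 = -37278$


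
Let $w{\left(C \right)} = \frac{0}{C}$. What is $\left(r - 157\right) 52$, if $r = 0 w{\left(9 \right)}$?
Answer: $-8164$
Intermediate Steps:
$w{\left(C \right)} = 0$
$r = 0$ ($r = 0 \cdot 0 = 0$)
$\left(r - 157\right) 52 = \left(0 - 157\right) 52 = \left(-157\right) 52 = -8164$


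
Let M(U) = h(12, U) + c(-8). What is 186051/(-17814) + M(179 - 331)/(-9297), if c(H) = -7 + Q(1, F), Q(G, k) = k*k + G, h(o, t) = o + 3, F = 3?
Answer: -64075437/6133954 ≈ -10.446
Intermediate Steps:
h(o, t) = 3 + o
Q(G, k) = G + k**2 (Q(G, k) = k**2 + G = G + k**2)
c(H) = 3 (c(H) = -7 + (1 + 3**2) = -7 + (1 + 9) = -7 + 10 = 3)
M(U) = 18 (M(U) = (3 + 12) + 3 = 15 + 3 = 18)
186051/(-17814) + M(179 - 331)/(-9297) = 186051/(-17814) + 18/(-9297) = 186051*(-1/17814) + 18*(-1/9297) = -62017/5938 - 2/1033 = -64075437/6133954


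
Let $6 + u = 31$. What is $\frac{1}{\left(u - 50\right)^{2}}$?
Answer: $\frac{1}{625} \approx 0.0016$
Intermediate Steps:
$u = 25$ ($u = -6 + 31 = 25$)
$\frac{1}{\left(u - 50\right)^{2}} = \frac{1}{\left(25 - 50\right)^{2}} = \frac{1}{\left(-25\right)^{2}} = \frac{1}{625}$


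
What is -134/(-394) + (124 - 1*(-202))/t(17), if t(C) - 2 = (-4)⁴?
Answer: 40754/25413 ≈ 1.6037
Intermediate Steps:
t(C) = 258 (t(C) = 2 + (-4)⁴ = 2 + 256 = 258)
-134/(-394) + (124 - 1*(-202))/t(17) = -134/(-394) + (124 - 1*(-202))/258 = -134*(-1/394) + (124 + 202)*(1/258) = 67/197 + 326*(1/258) = 67/197 + 163/129 = 40754/25413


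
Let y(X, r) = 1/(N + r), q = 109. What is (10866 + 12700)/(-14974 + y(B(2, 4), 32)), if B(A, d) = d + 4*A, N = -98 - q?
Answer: -4124050/2620451 ≈ -1.5738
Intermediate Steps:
N = -207 (N = -98 - 1*109 = -98 - 109 = -207)
y(X, r) = 1/(-207 + r)
(10866 + 12700)/(-14974 + y(B(2, 4), 32)) = (10866 + 12700)/(-14974 + 1/(-207 + 32)) = 23566/(-14974 + 1/(-175)) = 23566/(-14974 - 1/175) = 23566/(-2620451/175) = 23566*(-175/2620451) = -4124050/2620451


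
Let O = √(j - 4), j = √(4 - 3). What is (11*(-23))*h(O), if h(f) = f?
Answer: -253*I*√3 ≈ -438.21*I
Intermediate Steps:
j = 1 (j = √1 = 1)
O = I*√3 (O = √(1 - 4) = √(-3) = I*√3 ≈ 1.732*I)
(11*(-23))*h(O) = (11*(-23))*(I*√3) = -253*I*√3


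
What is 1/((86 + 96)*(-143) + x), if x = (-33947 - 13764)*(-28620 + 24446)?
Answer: 1/199119688 ≈ 5.0221e-9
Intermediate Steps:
x = 199145714 (x = -47711*(-4174) = 199145714)
1/((86 + 96)*(-143) + x) = 1/((86 + 96)*(-143) + 199145714) = 1/(182*(-143) + 199145714) = 1/(-26026 + 199145714) = 1/199119688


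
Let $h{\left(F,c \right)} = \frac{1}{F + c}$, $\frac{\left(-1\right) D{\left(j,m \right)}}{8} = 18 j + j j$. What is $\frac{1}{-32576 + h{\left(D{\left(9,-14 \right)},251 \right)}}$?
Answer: $- \frac{1693}{55151169} \approx -3.0697 \cdot 10^{-5}$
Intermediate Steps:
$D{\left(j,m \right)} = - 144 j - 8 j^{2}$ ($D{\left(j,m \right)} = - 8 \left(18 j + j j\right) = - 8 \left(18 j + j^{2}\right) = - 8 \left(j^{2} + 18 j\right) = - 144 j - 8 j^{2}$)
$\frac{1}{-32576 + h{\left(D{\left(9,-14 \right)},251 \right)}} = \frac{1}{-32576 + \frac{1}{\left(-8\right) 9 \left(18 + 9\right) + 251}} = \frac{1}{-32576 + \frac{1}{\left(-8\right) 9 \cdot 27 + 251}} = \frac{1}{-32576 + \frac{1}{-1944 + 251}} = \frac{1}{-32576 + \frac{1}{-1693}} = \frac{1}{-32576 - \frac{1}{1693}} = \frac{1}{- \frac{55151169}{1693}} = - \frac{1693}{55151169}$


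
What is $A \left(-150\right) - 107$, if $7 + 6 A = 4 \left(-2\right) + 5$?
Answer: $143$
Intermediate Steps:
$A = - \frac{5}{3}$ ($A = - \frac{7}{6} + \frac{4 \left(-2\right) + 5}{6} = - \frac{7}{6} + \frac{-8 + 5}{6} = - \frac{7}{6} + \frac{1}{6} \left(-3\right) = - \frac{7}{6} - \frac{1}{2} = - \frac{5}{3} \approx -1.6667$)
$A \left(-150\right) - 107 = \left(- \frac{5}{3}\right) \left(-150\right) - 107 = 250 - 107 = 143$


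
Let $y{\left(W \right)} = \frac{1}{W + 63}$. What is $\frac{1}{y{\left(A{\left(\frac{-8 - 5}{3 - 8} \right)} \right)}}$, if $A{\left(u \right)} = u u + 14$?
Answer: $\frac{2094}{25} \approx 83.76$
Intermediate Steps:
$A{\left(u \right)} = 14 + u^{2}$ ($A{\left(u \right)} = u^{2} + 14 = 14 + u^{2}$)
$y{\left(W \right)} = \frac{1}{63 + W}$
$\frac{1}{y{\left(A{\left(\frac{-8 - 5}{3 - 8} \right)} \right)}} = \frac{1}{\frac{1}{63 + \left(14 + \left(\frac{-8 - 5}{3 - 8}\right)^{2}\right)}} = \frac{1}{\frac{1}{63 + \left(14 + \left(- \frac{13}{-5}\right)^{2}\right)}} = \frac{1}{\frac{1}{63 + \left(14 + \left(\left(-13\right) \left(- \frac{1}{5}\right)\right)^{2}\right)}} = \frac{1}{\frac{1}{63 + \left(14 + \left(\frac{13}{5}\right)^{2}\right)}} = \frac{1}{\frac{1}{63 + \left(14 + \frac{169}{25}\right)}} = \frac{1}{\frac{1}{63 + \frac{519}{25}}} = \frac{1}{\frac{1}{\frac{2094}{25}}} = \frac{1}{\frac{25}{2094}} = \frac{2094}{25}$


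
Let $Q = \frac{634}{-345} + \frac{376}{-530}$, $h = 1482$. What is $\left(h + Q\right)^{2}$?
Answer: $\frac{731799666825616}{334341225} \approx 2.1888 \cdot 10^{6}$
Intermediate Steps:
$Q = - \frac{46574}{18285}$ ($Q = 634 \left(- \frac{1}{345}\right) + 376 \left(- \frac{1}{530}\right) = - \frac{634}{345} - \frac{188}{265} = - \frac{46574}{18285} \approx -2.5471$)
$\left(h + Q\right)^{2} = \left(1482 - \frac{46574}{18285}\right)^{2} = \left(\frac{27051796}{18285}\right)^{2} = \frac{731799666825616}{334341225}$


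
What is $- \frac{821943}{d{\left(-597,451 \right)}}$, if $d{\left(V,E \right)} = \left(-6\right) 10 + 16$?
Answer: $\frac{821943}{44} \approx 18681.0$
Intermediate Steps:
$d{\left(V,E \right)} = -44$ ($d{\left(V,E \right)} = -60 + 16 = -44$)
$- \frac{821943}{d{\left(-597,451 \right)}} = - \frac{821943}{-44} = \left(-821943\right) \left(- \frac{1}{44}\right) = \frac{821943}{44}$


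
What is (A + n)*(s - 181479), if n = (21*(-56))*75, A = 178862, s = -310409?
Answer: -44595549856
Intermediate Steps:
n = -88200 (n = -1176*75 = -88200)
(A + n)*(s - 181479) = (178862 - 88200)*(-310409 - 181479) = 90662*(-491888) = -44595549856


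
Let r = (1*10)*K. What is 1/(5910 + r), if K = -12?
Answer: 1/5790 ≈ 0.00017271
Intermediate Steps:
r = -120 (r = (1*10)*(-12) = 10*(-12) = -120)
1/(5910 + r) = 1/(5910 - 120) = 1/5790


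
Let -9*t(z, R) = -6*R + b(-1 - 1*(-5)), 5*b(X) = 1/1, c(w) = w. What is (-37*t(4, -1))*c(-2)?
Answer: -2294/45 ≈ -50.978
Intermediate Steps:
b(X) = ⅕ (b(X) = (⅕)/1 = (⅕)*1 = ⅕)
t(z, R) = -1/45 + 2*R/3 (t(z, R) = -(-6*R + ⅕)/9 = -(⅕ - 6*R)/9 = -1/45 + 2*R/3)
(-37*t(4, -1))*c(-2) = -37*(-1/45 + (⅔)*(-1))*(-2) = -37*(-1/45 - ⅔)*(-2) = -37*(-31/45)*(-2) = (1147/45)*(-2) = -2294/45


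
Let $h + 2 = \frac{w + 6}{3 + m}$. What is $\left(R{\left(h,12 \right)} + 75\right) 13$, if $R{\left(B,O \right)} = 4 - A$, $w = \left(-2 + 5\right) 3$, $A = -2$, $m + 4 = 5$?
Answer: $1053$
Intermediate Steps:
$m = 1$ ($m = -4 + 5 = 1$)
$w = 9$ ($w = 3 \cdot 3 = 9$)
$h = \frac{7}{4}$ ($h = -2 + \frac{9 + 6}{3 + 1} = -2 + \frac{15}{4} = \frac{7}{4} \approx 1.75$)
$R{\left(B,O \right)} = 6$ ($R{\left(B,O \right)} = 4 - -2 = 4 + 2 = 6$)
$\left(R{\left(h,12 \right)} + 75\right) 13 = \left(6 + 75\right) 13 = 81 \cdot 13 = 1053$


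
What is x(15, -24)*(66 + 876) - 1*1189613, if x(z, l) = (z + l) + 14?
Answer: -1184903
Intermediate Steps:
x(z, l) = 14 + l + z (x(z, l) = (l + z) + 14 = 14 + l + z)
x(15, -24)*(66 + 876) - 1*1189613 = (14 - 24 + 15)*(66 + 876) - 1*1189613 = 5*942 - 1189613 = 4710 - 1189613 = -1184903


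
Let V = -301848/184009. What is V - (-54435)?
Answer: 10016228067/184009 ≈ 54433.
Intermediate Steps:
V = -301848/184009 (V = -301848*1/184009 = -301848/184009 ≈ -1.6404)
V - (-54435) = -301848/184009 - (-54435) = -301848/184009 - 1*(-54435) = -301848/184009 + 54435 = 10016228067/184009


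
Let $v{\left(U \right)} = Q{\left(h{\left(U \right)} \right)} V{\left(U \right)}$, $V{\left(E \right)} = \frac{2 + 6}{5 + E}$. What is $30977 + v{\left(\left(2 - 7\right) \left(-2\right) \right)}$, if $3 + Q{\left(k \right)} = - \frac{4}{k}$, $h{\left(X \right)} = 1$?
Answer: $\frac{464599}{15} \approx 30973.0$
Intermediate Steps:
$V{\left(E \right)} = \frac{8}{5 + E}$
$Q{\left(k \right)} = -3 - \frac{4}{k}$
$v{\left(U \right)} = - \frac{56}{5 + U}$ ($v{\left(U \right)} = \left(-3 - \frac{4}{1}\right) \frac{8}{5 + U} = \left(-3 - 4\right) \frac{8}{5 + U} = - 7 \frac{8}{5 + U} = - \frac{56}{5 + U}$)
$30977 + v{\left(\left(2 - 7\right) \left(-2\right) \right)} = 30977 - \frac{56}{5 + \left(2 - 7\right) \left(-2\right)} = 30977 - \frac{56}{5 - -10} = 30977 - \frac{56}{5 + 10} = 30977 - \frac{56}{15} = \frac{464599}{15}$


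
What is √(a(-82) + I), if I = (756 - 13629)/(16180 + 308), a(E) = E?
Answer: I*√625119162/2748 ≈ 9.0984*I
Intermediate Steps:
I = -4291/5496 (I = -12873/16488 = -12873*1/16488 = -4291/5496 ≈ -0.78075)
√(a(-82) + I) = √(-82 - 4291/5496) = √(-454963/5496) = I*√625119162/2748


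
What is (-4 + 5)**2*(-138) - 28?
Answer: -166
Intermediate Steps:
(-4 + 5)**2*(-138) - 28 = 1**2*(-138) - 28 = 1*(-138) - 28 = -138 - 28 = -166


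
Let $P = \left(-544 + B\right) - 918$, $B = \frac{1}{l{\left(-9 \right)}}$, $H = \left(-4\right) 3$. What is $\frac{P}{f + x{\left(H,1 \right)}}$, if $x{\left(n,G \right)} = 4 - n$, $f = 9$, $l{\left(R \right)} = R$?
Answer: $- \frac{13159}{225} \approx -58.484$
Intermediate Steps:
$H = -12$
$B = - \frac{1}{9}$ ($B = \frac{1}{-9} = - \frac{1}{9} \approx -0.11111$)
$P = - \frac{13159}{9}$ ($P = \left(-544 - \frac{1}{9}\right) - 918 = - \frac{4897}{9} - 918 = - \frac{13159}{9} \approx -1462.1$)
$\frac{P}{f + x{\left(H,1 \right)}} = \frac{1}{9 + \left(4 - -12\right)} \left(- \frac{13159}{9}\right) = \frac{1}{9 + \left(4 + 12\right)} \left(- \frac{13159}{9}\right) = \frac{1}{9 + 16} \left(- \frac{13159}{9}\right) = \frac{1}{25} \left(- \frac{13159}{9}\right) = - \frac{13159}{225}$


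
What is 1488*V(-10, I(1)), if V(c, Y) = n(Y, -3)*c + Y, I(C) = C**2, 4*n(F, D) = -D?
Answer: -9672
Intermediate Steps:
n(F, D) = -D/4 (n(F, D) = (-D)/4 = -D/4)
V(c, Y) = Y + 3*c/4 (V(c, Y) = (-1/4*(-3))*c + Y = 3*c/4 + Y = Y + 3*c/4)
1488*V(-10, I(1)) = 1488*(1**2 + (3/4)*(-10)) = 1488*(1 - 15/2) = 1488*(-13/2) = -9672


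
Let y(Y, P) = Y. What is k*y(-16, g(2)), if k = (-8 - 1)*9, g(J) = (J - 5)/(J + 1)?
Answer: 1296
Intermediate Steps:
g(J) = (-5 + J)/(1 + J)
k = -81 (k = -9*9 = -81)
k*y(-16, g(2)) = -81*(-16) = 1296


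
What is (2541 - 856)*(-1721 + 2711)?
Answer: 1668150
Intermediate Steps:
(2541 - 856)*(-1721 + 2711) = 1685*990 = 1668150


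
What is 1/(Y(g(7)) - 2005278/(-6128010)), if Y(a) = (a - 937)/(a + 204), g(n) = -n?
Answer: -201202995/898300279 ≈ -0.22398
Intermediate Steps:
Y(a) = (-937 + a)/(204 + a)
1/(Y(g(7)) - 2005278/(-6128010)) = 1/((-937 - 1*7)/(204 - 1*7) - 2005278/(-6128010)) = 1/((-937 - 7)/(204 - 7) - 2005278*(-1/6128010)) = 1/(-944/197 + 334213/1021335) = 1/(-898300279/201202995) = -201202995/898300279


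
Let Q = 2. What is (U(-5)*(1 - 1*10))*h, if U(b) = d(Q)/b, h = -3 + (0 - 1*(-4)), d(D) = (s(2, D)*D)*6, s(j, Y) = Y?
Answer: 216/5 ≈ 43.200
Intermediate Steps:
d(D) = 6*D² (d(D) = (D*D)*6 = D²*6 = 6*D²)
h = 1 (h = -3 + (0 + 4) = -3 + 4 = 1)
U(b) = 24/b (U(b) = (6*2²)/b = (6*4)/b = 24/b)
(U(-5)*(1 - 1*10))*h = ((24/(-5))*(1 - 1*10))*1 = ((24*(-⅕))*(1 - 10))*1 = -24/5*(-9)*1 = (216/5)*1 = 216/5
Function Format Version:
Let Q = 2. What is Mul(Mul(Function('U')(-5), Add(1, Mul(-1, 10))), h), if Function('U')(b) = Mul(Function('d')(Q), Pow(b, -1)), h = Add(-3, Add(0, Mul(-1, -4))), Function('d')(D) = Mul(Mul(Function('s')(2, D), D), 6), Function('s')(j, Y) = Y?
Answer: Rational(216, 5) ≈ 43.200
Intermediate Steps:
Function('d')(D) = Mul(6, Pow(D, 2)) (Function('d')(D) = Mul(Mul(D, D), 6) = Mul(Pow(D, 2), 6) = Mul(6, Pow(D, 2)))
h = 1 (h = Add(-3, Add(0, 4)) = Add(-3, 4) = 1)
Function('U')(b) = Mul(24, Pow(b, -1)) (Function('U')(b) = Mul(Mul(6, Pow(2, 2)), Pow(b, -1)) = Mul(Mul(6, 4), Pow(b, -1)) = Mul(24, Pow(b, -1)))
Mul(Mul(Function('U')(-5), Add(1, Mul(-1, 10))), h) = Mul(Mul(Mul(24, Pow(-5, -1)), Add(1, Mul(-1, 10))), 1) = Mul(Mul(Mul(24, Rational(-1, 5)), Add(1, -10)), 1) = Mul(Mul(Rational(-24, 5), -9), 1) = Mul(Rational(216, 5), 1) = Rational(216, 5)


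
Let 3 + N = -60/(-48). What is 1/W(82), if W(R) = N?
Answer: -4/7 ≈ -0.57143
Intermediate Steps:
N = -7/4 (N = -3 - 60/(-48) = -3 - 60*(-1/48) = -3 + 5/4 = -7/4 ≈ -1.7500)
W(R) = -7/4
1/W(82) = 1/(-7/4) = -4/7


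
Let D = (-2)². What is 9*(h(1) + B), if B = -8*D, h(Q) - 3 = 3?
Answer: -234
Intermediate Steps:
D = 4
h(Q) = 6 (h(Q) = 3 + 3 = 6)
B = -32 (B = -8*4 = -1*32 = -32)
9*(h(1) + B) = 9*(6 - 32) = 9*(-26) = -234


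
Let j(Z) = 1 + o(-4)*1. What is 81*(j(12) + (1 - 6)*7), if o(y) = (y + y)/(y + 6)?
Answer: -3078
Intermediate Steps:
o(y) = 2*y/(6 + y) (o(y) = (2*y)/(6 + y) = 2*y/(6 + y))
j(Z) = -3 (j(Z) = 1 + (2*(-4)/(6 - 4))*1 = 1 + (2*(-4)/2)*1 = 1 + (2*(-4)*(1/2))*1 = 1 - 4*1 = 1 - 4 = -3)
81*(j(12) + (1 - 6)*7) = 81*(-3 + (1 - 6)*7) = 81*(-3 - 5*7) = 81*(-3 - 35) = 81*(-38) = -3078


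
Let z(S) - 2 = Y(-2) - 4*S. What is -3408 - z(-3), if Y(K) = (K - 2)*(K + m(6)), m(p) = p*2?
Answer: -3382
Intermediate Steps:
m(p) = 2*p
Y(K) = (-2 + K)*(12 + K) (Y(K) = (K - 2)*(K + 2*6) = (-2 + K)*(K + 12) = (-2 + K)*(12 + K))
z(S) = -38 - 4*S (z(S) = 2 + ((-24 + (-2)**2 + 10*(-2)) - 4*S) = 2 + ((-24 + 4 - 20) - 4*S) = 2 + (-40 - 4*S) = -38 - 4*S)
-3408 - z(-3) = -3408 - (-38 - 4*(-3)) = -3408 - (-38 + 12) = -3408 - 1*(-26) = -3408 + 26 = -3382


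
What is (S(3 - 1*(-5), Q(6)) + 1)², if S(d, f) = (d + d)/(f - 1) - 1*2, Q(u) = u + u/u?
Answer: 25/9 ≈ 2.7778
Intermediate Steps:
Q(u) = 1 + u (Q(u) = u + 1 = 1 + u)
S(d, f) = -2 + 2*d/(-1 + f) (S(d, f) = (2*d)/(-1 + f) - 2 = 2*d/(-1 + f) - 2 = -2 + 2*d/(-1 + f))
(S(3 - 1*(-5), Q(6)) + 1)² = (2*(1 + (3 - 1*(-5)) - (1 + 6))/(-1 + (1 + 6)) + 1)² = (2*(1 + (3 + 5) - 1*7)/(-1 + 7) + 1)² = (2*(1 + 8 - 7)/6 + 1)² = (2*(⅙)*2 + 1)² = (⅔ + 1)² = (5/3)² = 25/9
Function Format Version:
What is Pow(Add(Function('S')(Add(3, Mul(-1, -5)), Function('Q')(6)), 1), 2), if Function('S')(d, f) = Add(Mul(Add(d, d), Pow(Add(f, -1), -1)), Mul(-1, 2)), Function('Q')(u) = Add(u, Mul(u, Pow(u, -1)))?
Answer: Rational(25, 9) ≈ 2.7778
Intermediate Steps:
Function('Q')(u) = Add(1, u) (Function('Q')(u) = Add(u, 1) = Add(1, u))
Function('S')(d, f) = Add(-2, Mul(2, d, Pow(Add(-1, f), -1))) (Function('S')(d, f) = Add(Mul(Mul(2, d), Pow(Add(-1, f), -1)), -2) = Add(Mul(2, d, Pow(Add(-1, f), -1)), -2) = Add(-2, Mul(2, d, Pow(Add(-1, f), -1))))
Pow(Add(Function('S')(Add(3, Mul(-1, -5)), Function('Q')(6)), 1), 2) = Pow(Add(Mul(2, Pow(Add(-1, Add(1, 6)), -1), Add(1, Add(3, Mul(-1, -5)), Mul(-1, Add(1, 6)))), 1), 2) = Pow(Add(Mul(2, Pow(Add(-1, 7), -1), Add(1, Add(3, 5), Mul(-1, 7))), 1), 2) = Pow(Add(Mul(2, Pow(6, -1), Add(1, 8, -7)), 1), 2) = Pow(Add(Mul(2, Rational(1, 6), 2), 1), 2) = Pow(Add(Rational(2, 3), 1), 2) = Pow(Rational(5, 3), 2) = Rational(25, 9)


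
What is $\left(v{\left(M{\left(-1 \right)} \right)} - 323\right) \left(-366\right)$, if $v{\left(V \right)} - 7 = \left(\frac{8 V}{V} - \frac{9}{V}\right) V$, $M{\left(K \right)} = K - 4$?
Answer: $133590$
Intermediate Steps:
$M{\left(K \right)} = -4 + K$
$v{\left(V \right)} = 7 + V \left(8 - \frac{9}{V}\right)$ ($v{\left(V \right)} = 7 + \left(\frac{8 V}{V} - \frac{9}{V}\right) V = 7 + \left(8 - \frac{9}{V}\right) V = 7 + V \left(8 - \frac{9}{V}\right)$)
$\left(v{\left(M{\left(-1 \right)} \right)} - 323\right) \left(-366\right) = \left(\left(-2 + 8 \left(-4 - 1\right)\right) - 323\right) \left(-366\right) = \left(\left(-2 + 8 \left(-5\right)\right) - 323\right) \left(-366\right) = \left(\left(-2 - 40\right) - 323\right) \left(-366\right) = \left(-42 - 323\right) \left(-366\right) = \left(-365\right) \left(-366\right) = 133590$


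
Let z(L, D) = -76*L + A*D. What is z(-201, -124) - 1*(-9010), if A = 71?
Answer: 15482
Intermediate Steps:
z(L, D) = -76*L + 71*D
z(-201, -124) - 1*(-9010) = (-76*(-201) + 71*(-124)) - 1*(-9010) = (15276 - 8804) + 9010 = 6472 + 9010 = 15482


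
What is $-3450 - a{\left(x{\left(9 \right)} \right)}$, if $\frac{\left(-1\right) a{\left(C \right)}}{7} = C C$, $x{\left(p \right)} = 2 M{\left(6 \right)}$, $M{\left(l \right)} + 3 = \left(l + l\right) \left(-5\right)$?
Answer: $107682$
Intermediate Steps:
$M{\left(l \right)} = -3 - 10 l$ ($M{\left(l \right)} = -3 + \left(l + l\right) \left(-5\right) = -3 + 2 l \left(-5\right) = -3 - 10 l$)
$x{\left(p \right)} = -126$ ($x{\left(p \right)} = 2 \left(-3 - 60\right) = 2 \left(-63\right) = -126$)
$a{\left(C \right)} = - 7 C^{2}$ ($a{\left(C \right)} = - 7 C C = - 7 C^{2}$)
$-3450 - a{\left(x{\left(9 \right)} \right)} = -3450 - - 7 \left(-126\right)^{2} = -3450 - \left(-7\right) 15876 = -3450 - -111132 = -3450 + 111132 = 107682$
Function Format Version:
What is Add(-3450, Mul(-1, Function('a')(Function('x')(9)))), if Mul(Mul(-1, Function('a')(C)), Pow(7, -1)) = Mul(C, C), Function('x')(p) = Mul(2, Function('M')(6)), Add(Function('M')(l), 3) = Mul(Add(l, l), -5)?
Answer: 107682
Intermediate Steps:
Function('M')(l) = Add(-3, Mul(-10, l)) (Function('M')(l) = Add(-3, Mul(Add(l, l), -5)) = Add(-3, Mul(Mul(2, l), -5)) = Add(-3, Mul(-10, l)))
Function('x')(p) = -126 (Function('x')(p) = Mul(2, Add(-3, Mul(-10, 6))) = Mul(2, Add(-3, -60)) = Mul(2, -63) = -126)
Function('a')(C) = Mul(-7, Pow(C, 2)) (Function('a')(C) = Mul(-7, Mul(C, C)) = Mul(-7, Pow(C, 2)))
Add(-3450, Mul(-1, Function('a')(Function('x')(9)))) = Add(-3450, Mul(-1, Mul(-7, Pow(-126, 2)))) = Add(-3450, Mul(-1, Mul(-7, 15876))) = Add(-3450, Mul(-1, -111132)) = Add(-3450, 111132) = 107682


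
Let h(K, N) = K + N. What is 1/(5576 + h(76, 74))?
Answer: 1/5726 ≈ 0.00017464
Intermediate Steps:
1/(5576 + h(76, 74)) = 1/(5576 + (76 + 74)) = 1/(5576 + 150) = 1/5726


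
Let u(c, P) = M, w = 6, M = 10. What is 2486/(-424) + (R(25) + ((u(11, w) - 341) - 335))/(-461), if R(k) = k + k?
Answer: -442431/97732 ≈ -4.5270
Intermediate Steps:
u(c, P) = 10
R(k) = 2*k
2486/(-424) + (R(25) + ((u(11, w) - 341) - 335))/(-461) = 2486/(-424) + (2*25 + ((10 - 341) - 335))/(-461) = 2486*(-1/424) + (50 + (-331 - 335))*(-1/461) = -1243/212 + (50 - 666)*(-1/461) = -1243/212 - 616*(-1/461) = -1243/212 + 616/461 = -442431/97732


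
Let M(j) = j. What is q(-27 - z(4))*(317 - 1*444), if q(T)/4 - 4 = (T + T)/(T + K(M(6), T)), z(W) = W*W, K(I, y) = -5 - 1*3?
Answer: -147320/51 ≈ -2888.6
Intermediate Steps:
K(I, y) = -8 (K(I, y) = -5 - 3 = -8)
z(W) = W²
q(T) = 16 + 8*T/(-8 + T) (q(T) = 16 + 4*((T + T)/(T - 8)) = 16 + 4*((2*T)/(-8 + T)) = 16 + 4*(2*T/(-8 + T)) = 16 + 8*T/(-8 + T))
q(-27 - z(4))*(317 - 1*444) = (8*(-16 + 3*(-27 - 1*4²))/(-8 + (-27 - 1*4²)))*(317 - 1*444) = (8*(-16 + 3*(-27 - 1*16))/(-8 + (-27 - 1*16)))*(317 - 444) = (8*(-16 + 3*(-27 - 16))/(-8 + (-27 - 16)))*(-127) = (8*(-16 + 3*(-43))/(-8 - 43))*(-127) = (8*(-16 - 129)/(-51))*(-127) = (8*(-1/51)*(-145))*(-127) = (1160/51)*(-127) = -147320/51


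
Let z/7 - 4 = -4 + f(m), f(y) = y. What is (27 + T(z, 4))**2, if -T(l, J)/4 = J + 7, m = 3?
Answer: 289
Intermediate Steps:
z = 21 (z = 28 + 7*(-4 + 3) = 28 + 7*(-1) = 28 - 7 = 21)
T(l, J) = -28 - 4*J (T(l, J) = -4*(J + 7) = -4*(7 + J) = -28 - 4*J)
(27 + T(z, 4))**2 = (27 + (-28 - 4*4))**2 = (27 + (-28 - 16))**2 = (27 - 44)**2 = (-17)**2 = 289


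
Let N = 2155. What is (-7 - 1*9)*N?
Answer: -34480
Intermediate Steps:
(-7 - 1*9)*N = (-7 - 1*9)*2155 = (-7 - 9)*2155 = -16*2155 = -34480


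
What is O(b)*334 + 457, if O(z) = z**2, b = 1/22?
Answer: 110761/242 ≈ 457.69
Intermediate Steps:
b = 1/22 ≈ 0.045455
O(b)*334 + 457 = (1/22)**2*334 + 457 = (1/484)*334 + 457 = 167/242 + 457 = 110761/242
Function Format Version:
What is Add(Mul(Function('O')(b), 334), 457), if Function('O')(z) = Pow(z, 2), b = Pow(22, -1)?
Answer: Rational(110761, 242) ≈ 457.69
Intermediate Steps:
b = Rational(1, 22) ≈ 0.045455
Add(Mul(Function('O')(b), 334), 457) = Add(Mul(Pow(Rational(1, 22), 2), 334), 457) = Add(Mul(Rational(1, 484), 334), 457) = Add(Rational(167, 242), 457) = Rational(110761, 242)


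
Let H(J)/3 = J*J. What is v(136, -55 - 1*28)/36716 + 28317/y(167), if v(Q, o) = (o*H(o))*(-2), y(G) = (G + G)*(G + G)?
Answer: 95939327601/1023972524 ≈ 93.693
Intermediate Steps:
H(J) = 3*J**2 (H(J) = 3*(J*J) = 3*J**2)
y(G) = 4*G**2 (y(G) = (2*G)*(2*G) = 4*G**2)
v(Q, o) = -6*o**3 (v(Q, o) = (o*(3*o**2))*(-2) = (3*o**3)*(-2) = -6*o**3)
v(136, -55 - 1*28)/36716 + 28317/y(167) = -6*(-55 - 1*28)**3/36716 + 28317/((4*167**2)) = -6*(-55 - 28)**3*(1/36716) + 28317/((4*27889)) = -6*(-83)**3*(1/36716) + 28317/111556 = -6*(-571787)*(1/36716) + 28317*(1/111556) = 3430722*(1/36716) + 28317/111556 = 1715361/18358 + 28317/111556 = 95939327601/1023972524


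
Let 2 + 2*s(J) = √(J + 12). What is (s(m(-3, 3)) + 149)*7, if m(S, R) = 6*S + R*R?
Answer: 1036 + 7*√3/2 ≈ 1042.1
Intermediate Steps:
m(S, R) = R² + 6*S (m(S, R) = 6*S + R² = R² + 6*S)
s(J) = -1 + √(12 + J)/2 (s(J) = -1 + √(J + 12)/2 = -1 + √(12 + J)/2)
(s(m(-3, 3)) + 149)*7 = ((-1 + √(12 + (3² + 6*(-3)))/2) + 149)*7 = ((-1 + √(12 + (9 - 18))/2) + 149)*7 = ((-1 + √(12 - 9)/2) + 149)*7 = ((-1 + √3/2) + 149)*7 = (148 + √3/2)*7 = 1036 + 7*√3/2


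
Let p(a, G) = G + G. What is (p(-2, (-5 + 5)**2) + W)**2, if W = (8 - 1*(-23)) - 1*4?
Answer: 729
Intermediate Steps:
W = 27 (W = (8 + 23) - 4 = 31 - 4 = 27)
p(a, G) = 2*G
(p(-2, (-5 + 5)**2) + W)**2 = (2*(-5 + 5)**2 + 27)**2 = (2*0**2 + 27)**2 = (2*0 + 27)**2 = (0 + 27)**2 = 27**2 = 729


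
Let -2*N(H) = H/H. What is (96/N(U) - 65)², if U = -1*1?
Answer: 66049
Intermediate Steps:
U = -1
N(H) = -½ (N(H) = -H/(2*H) = -½*1 = -½)
(96/N(U) - 65)² = (96/(-½) - 65)² = (96*(-2) - 65)² = (-192 - 65)² = (-257)² = 66049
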